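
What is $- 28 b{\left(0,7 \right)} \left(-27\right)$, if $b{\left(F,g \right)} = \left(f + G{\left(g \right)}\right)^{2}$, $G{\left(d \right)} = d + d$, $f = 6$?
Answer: $302400$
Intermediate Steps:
$G{\left(d \right)} = 2 d$
$b{\left(F,g \right)} = \left(6 + 2 g\right)^{2}$
$- 28 b{\left(0,7 \right)} \left(-27\right) = - 28 \cdot 4 \left(3 + 7\right)^{2} \left(-27\right) = - 28 \cdot 4 \cdot 10^{2} \left(-27\right) = - 28 \cdot 4 \cdot 100 \left(-27\right) = \left(-28\right) 400 \left(-27\right) = \left(-11200\right) \left(-27\right) = 302400$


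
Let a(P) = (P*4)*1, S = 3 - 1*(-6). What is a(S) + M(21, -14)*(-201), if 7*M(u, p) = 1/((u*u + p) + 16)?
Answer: 111435/3101 ≈ 35.935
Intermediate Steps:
S = 9 (S = 3 + 6 = 9)
a(P) = 4*P (a(P) = (4*P)*1 = 4*P)
M(u, p) = 1/(7*(16 + p + u²)) (M(u, p) = 1/(7*((u*u + p) + 16)) = 1/(7*((u² + p) + 16)) = 1/(7*((p + u²) + 16)) = 1/(7*(16 + p + u²)))
a(S) + M(21, -14)*(-201) = 4*9 + (1/(7*(16 - 14 + 21²)))*(-201) = 36 + (1/(7*(16 - 14 + 441)))*(-201) = 36 + ((⅐)/443)*(-201) = 36 + ((⅐)*(1/443))*(-201) = 36 + (1/3101)*(-201) = 36 - 201/3101 = 111435/3101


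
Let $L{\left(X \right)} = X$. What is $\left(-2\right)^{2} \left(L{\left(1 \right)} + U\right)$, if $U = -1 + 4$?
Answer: $16$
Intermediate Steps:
$U = 3$
$\left(-2\right)^{2} \left(L{\left(1 \right)} + U\right) = \left(-2\right)^{2} \left(1 + 3\right) = 4 \cdot 4 = 16$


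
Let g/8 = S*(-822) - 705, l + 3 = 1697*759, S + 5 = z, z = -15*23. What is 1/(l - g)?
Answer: -1/1007940 ≈ -9.9212e-7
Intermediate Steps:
z = -345
S = -350 (S = -5 - 345 = -350)
l = 1288020 (l = -3 + 1697*759 = -3 + 1288023 = 1288020)
g = 2295960 (g = 8*(-350*(-822) - 705) = 8*(287700 - 705) = 8*286995 = 2295960)
1/(l - g) = 1/(1288020 - 1*2295960) = 1/(1288020 - 2295960) = 1/(-1007940) = -1/1007940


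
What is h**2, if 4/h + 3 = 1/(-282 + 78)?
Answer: 665856/375769 ≈ 1.7720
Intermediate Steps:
h = -816/613 (h = 4/(-3 + 1/(-282 + 78)) = 4/(-3 + 1/(-204)) = 4/(-3 - 1/204) = 4/(-613/204) = 4*(-204/613) = -816/613 ≈ -1.3312)
h**2 = (-816/613)**2 = 665856/375769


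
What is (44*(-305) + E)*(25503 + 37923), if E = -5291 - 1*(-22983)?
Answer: 270955872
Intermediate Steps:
E = 17692 (E = -5291 + 22983 = 17692)
(44*(-305) + E)*(25503 + 37923) = (44*(-305) + 17692)*(25503 + 37923) = (-13420 + 17692)*63426 = 4272*63426 = 270955872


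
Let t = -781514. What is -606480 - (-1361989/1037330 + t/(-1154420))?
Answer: -18156695787287606/29937862465 ≈ -6.0648e+5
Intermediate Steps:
-606480 - (-1361989/1037330 + t/(-1154420)) = -606480 - (-1361989/1037330 - 781514/(-1154420)) = -606480 - (-1361989*1/1037330 - 781514*(-1/1154420)) = -606480 - (-1361989/1037330 + 390757/577210) = -606480 - 1*(-19040485594/29937862465) = -606480 + 19040485594/29937862465 = -18156695787287606/29937862465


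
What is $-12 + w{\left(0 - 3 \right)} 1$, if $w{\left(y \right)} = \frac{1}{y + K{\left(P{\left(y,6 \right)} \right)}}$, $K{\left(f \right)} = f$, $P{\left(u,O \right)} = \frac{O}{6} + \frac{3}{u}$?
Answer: $- \frac{37}{3} \approx -12.333$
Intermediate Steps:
$P{\left(u,O \right)} = \frac{3}{u} + \frac{O}{6}$ ($P{\left(u,O \right)} = O \frac{1}{6} + \frac{3}{u} = \frac{O}{6} + \frac{3}{u} = \frac{3}{u} + \frac{O}{6}$)
$w{\left(y \right)} = \frac{1}{1 + y + \frac{3}{y}}$ ($w{\left(y \right)} = \frac{1}{y + \left(\frac{3}{y} + \frac{1}{6} \cdot 6\right)} = \frac{1}{y + \left(\frac{3}{y} + 1\right)} = \frac{1}{y + \left(1 + \frac{3}{y}\right)} = \frac{1}{1 + y + \frac{3}{y}}$)
$-12 + w{\left(0 - 3 \right)} 1 = -12 + \frac{0 - 3}{3 + \left(0 - 3\right) \left(1 + \left(0 - 3\right)\right)} 1 = -12 + - \frac{3}{3 - 3 \left(1 - 3\right)} 1 = -12 + - \frac{3}{3 - -6} \cdot 1 = -12 + - \frac{3}{3 + 6} \cdot 1 = -12 + - \frac{3}{9} \cdot 1 = -12 + \left(-3\right) \frac{1}{9} \cdot 1 = -12 - \frac{1}{3} = - \frac{37}{3}$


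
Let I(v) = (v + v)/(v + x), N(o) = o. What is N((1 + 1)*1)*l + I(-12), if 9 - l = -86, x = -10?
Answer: 2102/11 ≈ 191.09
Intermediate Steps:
l = 95 (l = 9 - 1*(-86) = 9 + 86 = 95)
I(v) = 2*v/(-10 + v) (I(v) = (v + v)/(v - 10) = (2*v)/(-10 + v) = 2*v/(-10 + v))
N((1 + 1)*1)*l + I(-12) = ((1 + 1)*1)*95 + 2*(-12)/(-10 - 12) = (2*1)*95 + 2*(-12)/(-22) = 2*95 + 2*(-12)*(-1/22) = 190 + 12/11 = 2102/11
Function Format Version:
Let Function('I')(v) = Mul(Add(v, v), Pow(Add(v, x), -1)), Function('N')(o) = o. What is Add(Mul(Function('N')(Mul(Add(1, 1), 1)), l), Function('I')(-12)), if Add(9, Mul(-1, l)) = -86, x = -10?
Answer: Rational(2102, 11) ≈ 191.09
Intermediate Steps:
l = 95 (l = Add(9, Mul(-1, -86)) = Add(9, 86) = 95)
Function('I')(v) = Mul(2, v, Pow(Add(-10, v), -1)) (Function('I')(v) = Mul(Add(v, v), Pow(Add(v, -10), -1)) = Mul(Mul(2, v), Pow(Add(-10, v), -1)) = Mul(2, v, Pow(Add(-10, v), -1)))
Add(Mul(Function('N')(Mul(Add(1, 1), 1)), l), Function('I')(-12)) = Add(Mul(Mul(Add(1, 1), 1), 95), Mul(2, -12, Pow(Add(-10, -12), -1))) = Add(Mul(Mul(2, 1), 95), Mul(2, -12, Pow(-22, -1))) = Add(Mul(2, 95), Mul(2, -12, Rational(-1, 22))) = Add(190, Rational(12, 11)) = Rational(2102, 11)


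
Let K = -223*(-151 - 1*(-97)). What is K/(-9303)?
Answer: -4014/3101 ≈ -1.2944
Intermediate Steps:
K = 12042 (K = -223*(-151 + 97) = -223*(-54) = 12042)
K/(-9303) = 12042/(-9303) = 12042*(-1/9303) = -4014/3101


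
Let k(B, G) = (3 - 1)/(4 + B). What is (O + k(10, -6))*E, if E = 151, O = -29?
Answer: -30502/7 ≈ -4357.4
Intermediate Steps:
k(B, G) = 2/(4 + B)
(O + k(10, -6))*E = (-29 + 2/(4 + 10))*151 = (-29 + 2/14)*151 = (-29 + 2*(1/14))*151 = (-29 + ⅐)*151 = -202/7*151 = -30502/7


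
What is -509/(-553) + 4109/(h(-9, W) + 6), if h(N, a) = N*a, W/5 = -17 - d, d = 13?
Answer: 2962481/749868 ≈ 3.9507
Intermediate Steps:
W = -150 (W = 5*(-17 - 1*13) = 5*(-17 - 13) = 5*(-30) = -150)
-509/(-553) + 4109/(h(-9, W) + 6) = -509/(-553) + 4109/(-9*(-150) + 6) = -509*(-1/553) + 4109/(1350 + 6) = 509/553 + 4109/1356 = 2962481/749868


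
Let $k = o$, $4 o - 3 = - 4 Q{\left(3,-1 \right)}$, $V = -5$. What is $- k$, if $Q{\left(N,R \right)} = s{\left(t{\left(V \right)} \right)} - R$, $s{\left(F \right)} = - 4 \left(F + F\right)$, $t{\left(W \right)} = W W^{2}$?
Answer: $\frac{4001}{4} \approx 1000.3$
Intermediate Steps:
$t{\left(W \right)} = W^{3}$
$s{\left(F \right)} = - 8 F$ ($s{\left(F \right)} = - 4 \cdot 2 F = - 8 F$)
$Q{\left(N,R \right)} = 1000 - R$ ($Q{\left(N,R \right)} = - 8 \left(-5\right)^{3} - R = \left(-8\right) \left(-125\right) - R = 1000 - R$)
$o = - \frac{4001}{4}$ ($o = \frac{3}{4} + \frac{\left(-4\right) \left(1000 - -1\right)}{4} = \frac{3}{4} + \frac{\left(-4\right) \left(1000 + 1\right)}{4} = \frac{3}{4} + \frac{\left(-4\right) 1001}{4} = \frac{3}{4} + \frac{1}{4} \left(-4004\right) = \frac{3}{4} - 1001 = - \frac{4001}{4} \approx -1000.3$)
$k = - \frac{4001}{4} \approx -1000.3$
$- k = \left(-1\right) \left(- \frac{4001}{4}\right) = \frac{4001}{4}$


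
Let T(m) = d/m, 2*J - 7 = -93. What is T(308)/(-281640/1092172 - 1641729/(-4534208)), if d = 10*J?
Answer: -19012661236640/1419099286737 ≈ -13.398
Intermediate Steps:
J = -43 (J = 7/2 + (½)*(-93) = 7/2 - 93/2 = -43)
d = -430 (d = 10*(-43) = -430)
T(m) = -430/m
T(308)/(-281640/1092172 - 1641729/(-4534208)) = (-430/308)/(-281640/1092172 - 1641729/(-4534208)) = (-430*1/308)/(-281640*1/1092172 - 1641729*(-1/4534208)) = -215/(154*(-70410/273043 + 1641729/4534208)) = -215/(154*129009026067/1238033754944) = -215/154*1238033754944/129009026067 = -19012661236640/1419099286737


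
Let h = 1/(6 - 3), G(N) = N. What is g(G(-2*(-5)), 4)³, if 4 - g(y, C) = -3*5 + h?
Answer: 175616/27 ≈ 6504.3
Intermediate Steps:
h = ⅓ (h = 1/3 = ⅓ ≈ 0.33333)
g(y, C) = 56/3 (g(y, C) = 4 - (-3*5 + ⅓) = 4 - (-15 + ⅓) = 4 - 1*(-44/3) = 4 + 44/3 = 56/3)
g(G(-2*(-5)), 4)³ = (56/3)³ = 175616/27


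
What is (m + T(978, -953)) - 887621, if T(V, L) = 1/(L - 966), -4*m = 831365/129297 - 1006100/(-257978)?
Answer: -16233302536266695395/18288498466644 ≈ -8.8762e+5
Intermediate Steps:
m = -24611399405/9530223276 (m = -(831365/129297 - 1006100/(-257978))/4 = -(831365*(1/129297) - 1006100*(-1/257978))/4 = -(831365/129297 + 503050/128989)/4 = -1/4*24611399405/2382555819 = -24611399405/9530223276 ≈ -2.5825)
T(V, L) = 1/(-966 + L)
(m + T(978, -953)) - 887621 = (-24611399405/9530223276 + 1/(-966 - 953)) - 887621 = (-24611399405/9530223276 + 1/(-1919)) - 887621 = (-24611399405/9530223276 - 1/1919) - 887621 = -47238805681471/18288498466644 - 887621 = -16233302536266695395/18288498466644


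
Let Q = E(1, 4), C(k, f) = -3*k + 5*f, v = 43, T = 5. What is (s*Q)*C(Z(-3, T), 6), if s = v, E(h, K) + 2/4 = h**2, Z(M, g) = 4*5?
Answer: -645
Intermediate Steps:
Z(M, g) = 20
E(h, K) = -1/2 + h**2
Q = 1/2 (Q = -1/2 + 1**2 = -1/2 + 1 = 1/2 ≈ 0.50000)
s = 43
(s*Q)*C(Z(-3, T), 6) = (43*(1/2))*(-3*20 + 5*6) = 43*(-60 + 30)/2 = (43/2)*(-30) = -645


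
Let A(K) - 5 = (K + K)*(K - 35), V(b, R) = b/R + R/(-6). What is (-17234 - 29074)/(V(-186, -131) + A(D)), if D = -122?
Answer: -36398088/30132295 ≈ -1.2079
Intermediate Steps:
V(b, R) = -R/6 + b/R (V(b, R) = b/R + R*(-⅙) = b/R - R/6 = -R/6 + b/R)
A(K) = 5 + 2*K*(-35 + K) (A(K) = 5 + (K + K)*(K - 35) = 5 + (2*K)*(-35 + K) = 5 + 2*K*(-35 + K))
(-17234 - 29074)/(V(-186, -131) + A(D)) = (-17234 - 29074)/((-⅙*(-131) - 186/(-131)) + (5 - 70*(-122) + 2*(-122)²)) = -46308/((131/6 - 186*(-1/131)) + (5 + 8540 + 2*14884)) = -46308/((131/6 + 186/131) + (5 + 8540 + 29768)) = -46308/(18277/786 + 38313) = -46308/30132295/786 = -46308*786/30132295 = -36398088/30132295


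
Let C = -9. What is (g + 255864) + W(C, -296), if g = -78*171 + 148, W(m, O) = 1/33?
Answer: 8008243/33 ≈ 2.4267e+5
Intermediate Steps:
W(m, O) = 1/33
g = -13190 (g = -13338 + 148 = -13190)
(g + 255864) + W(C, -296) = (-13190 + 255864) + 1/33 = 242674 + 1/33 = 8008243/33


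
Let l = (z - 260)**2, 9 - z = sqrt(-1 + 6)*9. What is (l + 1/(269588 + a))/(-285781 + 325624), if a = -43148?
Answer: 14357654641/9022048920 + 502*sqrt(5)/4427 ≈ 1.8450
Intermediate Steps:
z = 9 - 9*sqrt(5) (z = 9 - sqrt(-1 + 6)*9 = 9 - sqrt(5)*9 = 9 - 9*sqrt(5) ≈ -11.125)
l = (-251 - 9*sqrt(5))**2 (l = ((9 - 9*sqrt(5)) - 260)**2 = (-251 - 9*sqrt(5))**2 ≈ 73509.)
(l + 1/(269588 + a))/(-285781 + 325624) = ((63406 + 4518*sqrt(5)) + 1/(269588 - 43148))/(-285781 + 325624) = ((63406 + 4518*sqrt(5)) + 1/226440)/39843 = ((63406 + 4518*sqrt(5)) + 1/226440)*(1/39843) = (14357654641/226440 + 4518*sqrt(5))*(1/39843) = 14357654641/9022048920 + 502*sqrt(5)/4427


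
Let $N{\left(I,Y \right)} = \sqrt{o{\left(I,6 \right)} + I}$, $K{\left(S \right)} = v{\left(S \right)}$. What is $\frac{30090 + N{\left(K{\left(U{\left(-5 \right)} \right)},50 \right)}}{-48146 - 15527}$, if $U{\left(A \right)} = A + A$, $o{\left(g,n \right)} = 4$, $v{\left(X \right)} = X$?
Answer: $- \frac{30090}{63673} - \frac{i \sqrt{6}}{63673} \approx -0.47257 - 3.847 \cdot 10^{-5} i$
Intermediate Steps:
$U{\left(A \right)} = 2 A$
$K{\left(S \right)} = S$
$N{\left(I,Y \right)} = \sqrt{4 + I}$
$\frac{30090 + N{\left(K{\left(U{\left(-5 \right)} \right)},50 \right)}}{-48146 - 15527} = \frac{30090 + \sqrt{4 + 2 \left(-5\right)}}{-48146 - 15527} = \frac{30090 + \sqrt{4 - 10}}{-63673} = \left(30090 + \sqrt{-6}\right) \left(- \frac{1}{63673}\right) = \left(30090 + i \sqrt{6}\right) \left(- \frac{1}{63673}\right) = - \frac{30090}{63673} - \frac{i \sqrt{6}}{63673}$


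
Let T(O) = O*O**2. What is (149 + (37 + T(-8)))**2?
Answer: 106276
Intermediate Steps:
T(O) = O**3
(149 + (37 + T(-8)))**2 = (149 + (37 + (-8)**3))**2 = (149 + (37 - 512))**2 = (149 - 475)**2 = (-326)**2 = 106276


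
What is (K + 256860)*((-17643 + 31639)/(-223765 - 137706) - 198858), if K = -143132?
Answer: -8174929464356992/361471 ≈ -2.2616e+10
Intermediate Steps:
(K + 256860)*((-17643 + 31639)/(-223765 - 137706) - 198858) = (-143132 + 256860)*((-17643 + 31639)/(-223765 - 137706) - 198858) = 113728*(13996/(-361471) - 198858) = 113728*(13996*(-1/361471) - 198858) = 113728*(-13996/361471 - 198858) = 113728*(-71881414114/361471) = -8174929464356992/361471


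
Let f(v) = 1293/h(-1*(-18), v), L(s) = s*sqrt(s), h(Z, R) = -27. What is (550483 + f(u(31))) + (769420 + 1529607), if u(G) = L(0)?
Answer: 25645159/9 ≈ 2.8495e+6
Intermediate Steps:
L(s) = s**(3/2)
u(G) = 0 (u(G) = 0**(3/2) = 0)
f(v) = -431/9 (f(v) = 1293/(-27) = 1293*(-1/27) = -431/9)
(550483 + f(u(31))) + (769420 + 1529607) = (550483 - 431/9) + (769420 + 1529607) = 4953916/9 + 2299027 = 25645159/9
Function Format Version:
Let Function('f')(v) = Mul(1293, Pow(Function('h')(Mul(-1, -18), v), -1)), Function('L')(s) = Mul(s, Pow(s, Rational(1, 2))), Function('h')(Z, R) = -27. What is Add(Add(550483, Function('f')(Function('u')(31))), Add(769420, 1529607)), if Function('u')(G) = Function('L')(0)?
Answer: Rational(25645159, 9) ≈ 2.8495e+6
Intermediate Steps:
Function('L')(s) = Pow(s, Rational(3, 2))
Function('u')(G) = 0 (Function('u')(G) = Pow(0, Rational(3, 2)) = 0)
Function('f')(v) = Rational(-431, 9) (Function('f')(v) = Mul(1293, Pow(-27, -1)) = Mul(1293, Rational(-1, 27)) = Rational(-431, 9))
Add(Add(550483, Function('f')(Function('u')(31))), Add(769420, 1529607)) = Add(Add(550483, Rational(-431, 9)), Add(769420, 1529607)) = Add(Rational(4953916, 9), 2299027) = Rational(25645159, 9)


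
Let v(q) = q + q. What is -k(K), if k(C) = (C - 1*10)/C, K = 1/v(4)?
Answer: 79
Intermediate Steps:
v(q) = 2*q
K = ⅛ (K = 1/(2*4) = 1/8 = ⅛ ≈ 0.12500)
k(C) = (-10 + C)/C (k(C) = (C - 10)/C = (-10 + C)/C)
-k(K) = -(-10 + ⅛)/⅛ = -8*(-79)/8 = -1*(-79) = 79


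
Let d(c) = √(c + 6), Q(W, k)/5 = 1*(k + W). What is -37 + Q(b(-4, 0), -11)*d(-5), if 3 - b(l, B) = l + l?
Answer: -37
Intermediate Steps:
b(l, B) = 3 - 2*l (b(l, B) = 3 - (l + l) = 3 - 2*l)
Q(W, k) = 5*W + 5*k (Q(W, k) = 5*(1*(k + W)) = 5*(1*(W + k)) = 5*(W + k) = 5*W + 5*k)
d(c) = √(6 + c)
-37 + Q(b(-4, 0), -11)*d(-5) = -37 + (5*(3 - 2*(-4)) + 5*(-11))*√(6 - 5) = -37 + (5*(3 + 8) - 55)*√1 = -37 + (5*11 - 55)*1 = -37 + (55 - 55)*1 = -37 + 0*1 = -37 + 0 = -37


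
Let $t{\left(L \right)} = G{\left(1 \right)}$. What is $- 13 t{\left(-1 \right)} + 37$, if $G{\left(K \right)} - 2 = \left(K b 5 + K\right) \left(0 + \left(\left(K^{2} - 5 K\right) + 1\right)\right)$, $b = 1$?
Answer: $245$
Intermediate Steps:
$G{\left(K \right)} = 2 + 6 K \left(1 + K^{2} - 5 K\right)$ ($G{\left(K \right)} = 2 + \left(K 1 \cdot 5 + K\right) \left(0 + \left(\left(K^{2} - 5 K\right) + 1\right)\right) = 2 + \left(K 5 + K\right) \left(0 + \left(1 + K^{2} - 5 K\right)\right) = 2 + \left(5 K + K\right) \left(1 + K^{2} - 5 K\right) = 2 + 6 K \left(1 + K^{2} - 5 K\right)$)
$t{\left(L \right)} = -16$ ($t{\left(L \right)} = 2 - 30 \cdot 1^{2} + 6 \cdot 1 + 6 \cdot 1^{3} = 2 - 30 + 6 + 6 \cdot 1 = 2 - 30 + 6 + 6 = -16$)
$- 13 t{\left(-1 \right)} + 37 = \left(-13\right) \left(-16\right) + 37 = 208 + 37 = 245$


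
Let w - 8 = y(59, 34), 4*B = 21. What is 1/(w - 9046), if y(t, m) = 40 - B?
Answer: -4/36013 ≈ -0.00011107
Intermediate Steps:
B = 21/4 (B = (¼)*21 = 21/4 ≈ 5.2500)
y(t, m) = 139/4 (y(t, m) = 40 - 1*21/4 = 40 - 21/4 = 139/4)
w = 171/4 (w = 8 + 139/4 = 171/4 ≈ 42.750)
1/(w - 9046) = 1/(171/4 - 9046) = 1/(-36013/4) = -4/36013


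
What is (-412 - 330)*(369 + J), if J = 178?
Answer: -405874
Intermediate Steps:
(-412 - 330)*(369 + J) = (-412 - 330)*(369 + 178) = -742*547 = -405874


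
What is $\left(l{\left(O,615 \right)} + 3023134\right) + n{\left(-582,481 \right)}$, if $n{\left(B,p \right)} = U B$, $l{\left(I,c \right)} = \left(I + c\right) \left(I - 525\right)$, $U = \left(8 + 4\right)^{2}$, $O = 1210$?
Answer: $4189451$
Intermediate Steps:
$U = 144$ ($U = 12^{2} = 144$)
$l{\left(I,c \right)} = \left(-525 + I\right) \left(I + c\right)$ ($l{\left(I,c \right)} = \left(I + c\right) \left(-525 + I\right) = \left(-525 + I\right) \left(I + c\right)$)
$n{\left(B,p \right)} = 144 B$
$\left(l{\left(O,615 \right)} + 3023134\right) + n{\left(-582,481 \right)} = \left(\left(1210^{2} - 635250 - 322875 + 1210 \cdot 615\right) + 3023134\right) + 144 \left(-582\right) = \left(\left(1464100 - 635250 - 322875 + 744150\right) + 3023134\right) - 83808 = \left(1250125 + 3023134\right) - 83808 = 4273259 - 83808 = 4189451$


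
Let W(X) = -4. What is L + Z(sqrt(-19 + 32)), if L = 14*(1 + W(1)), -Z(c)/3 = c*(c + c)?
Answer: -120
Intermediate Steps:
Z(c) = -6*c**2 (Z(c) = -3*c*(c + c) = -3*c*2*c = -6*c**2)
L = -42 (L = 14*(1 - 4) = 14*(-3) = -42)
L + Z(sqrt(-19 + 32)) = -42 - 6*(sqrt(-19 + 32))**2 = -42 - 6*(sqrt(13))**2 = -42 - 6*13 = -42 - 78 = -120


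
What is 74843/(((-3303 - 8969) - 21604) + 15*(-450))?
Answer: -74843/40626 ≈ -1.8422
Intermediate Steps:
74843/(((-3303 - 8969) - 21604) + 15*(-450)) = 74843/((-12272 - 21604) - 6750) = 74843/(-33876 - 6750) = 74843/(-40626) = 74843*(-1/40626) = -74843/40626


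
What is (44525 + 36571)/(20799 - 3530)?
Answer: 81096/17269 ≈ 4.6960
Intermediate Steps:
(44525 + 36571)/(20799 - 3530) = 81096/17269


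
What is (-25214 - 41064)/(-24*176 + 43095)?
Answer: -66278/38871 ≈ -1.7051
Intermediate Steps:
(-25214 - 41064)/(-24*176 + 43095) = -66278/(-4224 + 43095) = -66278/38871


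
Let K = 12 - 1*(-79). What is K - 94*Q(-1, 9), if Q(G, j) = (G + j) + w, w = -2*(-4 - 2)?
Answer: -1789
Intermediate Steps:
K = 91 (K = 12 + 79 = 91)
w = 12 (w = -2*(-6) = 12)
Q(G, j) = 12 + G + j (Q(G, j) = (G + j) + 12 = 12 + G + j)
K - 94*Q(-1, 9) = 91 - 94*(12 - 1 + 9) = 91 - 94*20 = 91 - 1880 = -1789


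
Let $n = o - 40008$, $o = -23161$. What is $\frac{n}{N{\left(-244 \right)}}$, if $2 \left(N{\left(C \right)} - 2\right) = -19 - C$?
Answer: $- \frac{126338}{229} \approx -551.69$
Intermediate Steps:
$n = -63169$ ($n = -23161 - 40008 = -63169$)
$N{\left(C \right)} = - \frac{15}{2} - \frac{C}{2}$ ($N{\left(C \right)} = 2 + \frac{-19 - C}{2} = 2 - \left(\frac{19}{2} + \frac{C}{2}\right) = - \frac{15}{2} - \frac{C}{2}$)
$\frac{n}{N{\left(-244 \right)}} = - \frac{63169}{- \frac{15}{2} - -122} = - \frac{63169}{- \frac{15}{2} + 122} = - \frac{63169}{\frac{229}{2}} = \left(-63169\right) \frac{2}{229} = - \frac{126338}{229}$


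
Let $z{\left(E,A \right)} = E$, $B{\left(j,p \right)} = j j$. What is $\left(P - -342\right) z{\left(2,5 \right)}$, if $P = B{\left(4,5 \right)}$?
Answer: $716$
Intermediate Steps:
$B{\left(j,p \right)} = j^{2}$
$P = 16$ ($P = 4^{2} = 16$)
$\left(P - -342\right) z{\left(2,5 \right)} = \left(16 - -342\right) 2 = \left(16 + 342\right) 2 = 358 \cdot 2 = 716$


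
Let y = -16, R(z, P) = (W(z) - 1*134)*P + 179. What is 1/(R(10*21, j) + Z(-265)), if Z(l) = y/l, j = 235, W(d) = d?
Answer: 265/4780351 ≈ 5.5435e-5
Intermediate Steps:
R(z, P) = 179 + P*(-134 + z) (R(z, P) = (z - 1*134)*P + 179 = (z - 134)*P + 179 = (-134 + z)*P + 179 = P*(-134 + z) + 179 = 179 + P*(-134 + z))
Z(l) = -16/l
1/(R(10*21, j) + Z(-265)) = 1/((179 - 134*235 + 235*(10*21)) - 16/(-265)) = 1/((179 - 31490 + 235*210) - 16*(-1/265)) = 1/((179 - 31490 + 49350) + 16/265) = 1/(18039 + 16/265) = 1/(4780351/265) = 265/4780351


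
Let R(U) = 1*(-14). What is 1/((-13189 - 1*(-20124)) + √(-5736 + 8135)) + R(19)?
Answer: -673278629/48091826 - √2399/48091826 ≈ -14.000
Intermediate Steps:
R(U) = -14
1/((-13189 - 1*(-20124)) + √(-5736 + 8135)) + R(19) = 1/((-13189 - 1*(-20124)) + √(-5736 + 8135)) - 14 = 1/((-13189 + 20124) + √2399) - 14 = 1/(6935 + √2399) - 14 = -14 + 1/(6935 + √2399)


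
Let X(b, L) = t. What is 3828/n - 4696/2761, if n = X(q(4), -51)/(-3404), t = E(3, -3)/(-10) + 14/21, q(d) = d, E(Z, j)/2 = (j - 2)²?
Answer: 107931669848/35893 ≈ 3.0070e+6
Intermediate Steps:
E(Z, j) = 2*(-2 + j)² (E(Z, j) = 2*(j - 2)² = 2*(-2 + j)²)
t = -13/3 (t = (2*(-2 - 3)²)/(-10) + 14/21 = (2*(-5)²)*(-⅒) + 14*(1/21) = (2*25)*(-⅒) + ⅔ = 50*(-⅒) + ⅔ = -5 + ⅔ = -13/3 ≈ -4.3333)
X(b, L) = -13/3
n = 13/10212 (n = -13/3/(-3404) = -13/3*(-1/3404) = 13/10212 ≈ 0.0012730)
3828/n - 4696/2761 = 3828/(13/10212) - 4696/2761 = 3828*(10212/13) - 4696*1/2761 = 39091536/13 - 4696/2761 = 107931669848/35893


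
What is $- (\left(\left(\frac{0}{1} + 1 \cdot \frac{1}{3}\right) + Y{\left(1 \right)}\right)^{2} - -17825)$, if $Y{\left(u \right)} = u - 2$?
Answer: $- \frac{160429}{9} \approx -17825.0$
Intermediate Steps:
$Y{\left(u \right)} = -2 + u$
$- (\left(\left(\frac{0}{1} + 1 \cdot \frac{1}{3}\right) + Y{\left(1 \right)}\right)^{2} - -17825) = - (\left(\left(\frac{0}{1} + 1 \cdot \frac{1}{3}\right) + \left(-2 + 1\right)\right)^{2} - -17825) = - (\left(\left(0 \cdot 1 + 1 \cdot \frac{1}{3}\right) - 1\right)^{2} + 17825) = - (\left(\left(0 + \frac{1}{3}\right) - 1\right)^{2} + 17825) = - (\left(\frac{1}{3} - 1\right)^{2} + 17825) = - (\left(- \frac{2}{3}\right)^{2} + 17825) = - (\frac{4}{9} + 17825) = \left(-1\right) \frac{160429}{9} = - \frac{160429}{9}$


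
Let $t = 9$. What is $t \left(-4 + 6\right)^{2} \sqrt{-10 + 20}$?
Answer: $36 \sqrt{10} \approx 113.84$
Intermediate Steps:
$t \left(-4 + 6\right)^{2} \sqrt{-10 + 20} = 9 \left(-4 + 6\right)^{2} \sqrt{-10 + 20} = 9 \cdot 2^{2} \sqrt{10} = 9 \cdot 4 \sqrt{10} = 36 \sqrt{10}$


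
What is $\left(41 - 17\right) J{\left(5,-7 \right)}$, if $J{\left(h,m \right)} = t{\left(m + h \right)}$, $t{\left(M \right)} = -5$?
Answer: $-120$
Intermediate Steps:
$J{\left(h,m \right)} = -5$
$\left(41 - 17\right) J{\left(5,-7 \right)} = \left(41 - 17\right) \left(-5\right) = 24 \left(-5\right) = -120$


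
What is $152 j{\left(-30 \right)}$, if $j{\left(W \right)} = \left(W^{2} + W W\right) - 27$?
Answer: $269496$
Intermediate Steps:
$j{\left(W \right)} = -27 + 2 W^{2}$ ($j{\left(W \right)} = \left(W^{2} + W^{2}\right) - 27 = 2 W^{2} - 27 = -27 + 2 W^{2}$)
$152 j{\left(-30 \right)} = 152 \left(-27 + 2 \left(-30\right)^{2}\right) = 152 \left(-27 + 2 \cdot 900\right) = 152 \left(-27 + 1800\right) = 152 \cdot 1773 = 269496$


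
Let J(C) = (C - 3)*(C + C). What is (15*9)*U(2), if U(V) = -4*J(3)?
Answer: 0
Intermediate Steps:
J(C) = 2*C*(-3 + C) (J(C) = (-3 + C)*(2*C) = 2*C*(-3 + C))
U(V) = 0 (U(V) = -8*3*(-3 + 3) = -8*3*0 = -4*0 = 0)
(15*9)*U(2) = (15*9)*0 = 135*0 = 0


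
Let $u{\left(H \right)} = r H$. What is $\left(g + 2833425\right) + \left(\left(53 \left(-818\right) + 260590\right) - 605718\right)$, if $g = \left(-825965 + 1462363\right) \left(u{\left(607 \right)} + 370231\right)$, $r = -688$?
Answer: $-30153274287$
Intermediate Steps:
$u{\left(H \right)} = - 688 H$
$g = -30155719230$ ($g = \left(-825965 + 1462363\right) \left(\left(-688\right) 607 + 370231\right) = 636398 \left(-417616 + 370231\right) = 636398 \left(-47385\right) = -30155719230$)
$\left(g + 2833425\right) + \left(\left(53 \left(-818\right) + 260590\right) - 605718\right) = \left(-30155719230 + 2833425\right) + \left(\left(53 \left(-818\right) + 260590\right) - 605718\right) = -30152885805 + \left(\left(-43354 + 260590\right) - 605718\right) = -30152885805 + \left(217236 - 605718\right) = -30152885805 - 388482 = -30153274287$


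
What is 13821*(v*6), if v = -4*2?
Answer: -663408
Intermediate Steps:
v = -8
13821*(v*6) = 13821*(-8*6) = 13821*(-48) = -663408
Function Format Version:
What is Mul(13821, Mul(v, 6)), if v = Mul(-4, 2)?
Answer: -663408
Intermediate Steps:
v = -8
Mul(13821, Mul(v, 6)) = Mul(13821, Mul(-8, 6)) = Mul(13821, -48) = -663408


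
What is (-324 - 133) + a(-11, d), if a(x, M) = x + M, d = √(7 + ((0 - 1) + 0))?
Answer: -468 + √6 ≈ -465.55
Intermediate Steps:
d = √6 (d = √(7 + (-1 + 0)) = √(7 - 1) = √6 ≈ 2.4495)
a(x, M) = M + x
(-324 - 133) + a(-11, d) = (-324 - 133) + (√6 - 11) = -457 + (-11 + √6) = -468 + √6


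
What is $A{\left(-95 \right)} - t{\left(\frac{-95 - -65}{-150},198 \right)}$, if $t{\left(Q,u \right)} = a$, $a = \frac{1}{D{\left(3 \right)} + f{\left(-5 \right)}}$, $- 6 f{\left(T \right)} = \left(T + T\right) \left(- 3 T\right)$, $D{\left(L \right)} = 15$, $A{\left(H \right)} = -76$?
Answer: $- \frac{3041}{40} \approx -76.025$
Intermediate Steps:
$f{\left(T \right)} = T^{2}$ ($f{\left(T \right)} = - \frac{\left(T + T\right) \left(- 3 T\right)}{6} = - \frac{2 T \left(- 3 T\right)}{6} = - \frac{\left(-6\right) T^{2}}{6} = T^{2}$)
$a = \frac{1}{40}$ ($a = \frac{1}{15 + \left(-5\right)^{2}} = \frac{1}{15 + 25} = \frac{1}{40} \approx 0.025$)
$t{\left(Q,u \right)} = \frac{1}{40}$
$A{\left(-95 \right)} - t{\left(\frac{-95 - -65}{-150},198 \right)} = -76 - \frac{1}{40} = - \frac{3041}{40}$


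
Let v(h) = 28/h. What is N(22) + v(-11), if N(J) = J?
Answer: 214/11 ≈ 19.455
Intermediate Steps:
N(22) + v(-11) = 22 + 28/(-11) = 22 + 28*(-1/11) = 22 - 28/11 = 214/11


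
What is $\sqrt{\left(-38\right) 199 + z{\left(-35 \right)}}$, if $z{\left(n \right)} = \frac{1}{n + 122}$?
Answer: $\frac{i \sqrt{57236691}}{87} \approx 86.96 i$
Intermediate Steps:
$z{\left(n \right)} = \frac{1}{122 + n}$
$\sqrt{\left(-38\right) 199 + z{\left(-35 \right)}} = \sqrt{\left(-38\right) 199 + \frac{1}{122 - 35}} = \sqrt{-7562 + \frac{1}{87}} = \sqrt{- \frac{657893}{87}} = \frac{i \sqrt{57236691}}{87}$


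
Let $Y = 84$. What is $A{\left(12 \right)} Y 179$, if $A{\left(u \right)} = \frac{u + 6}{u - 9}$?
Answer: $90216$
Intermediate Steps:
$A{\left(u \right)} = \frac{6 + u}{-9 + u}$
$A{\left(12 \right)} Y 179 = \frac{6 + 12}{-9 + 12} \cdot 84 \cdot 179 = \frac{1}{3} \cdot 18 \cdot 84 \cdot 179 = 6 \cdot 84 \cdot 179 = 504 \cdot 179 = 90216$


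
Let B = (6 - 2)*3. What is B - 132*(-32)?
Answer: 4236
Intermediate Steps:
B = 12 (B = 4*3 = 12)
B - 132*(-32) = 12 - 132*(-32) = 12 + 4224 = 4236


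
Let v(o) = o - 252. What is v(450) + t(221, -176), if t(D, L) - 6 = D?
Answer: 425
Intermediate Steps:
t(D, L) = 6 + D
v(o) = -252 + o
v(450) + t(221, -176) = (-252 + 450) + (6 + 221) = 198 + 227 = 425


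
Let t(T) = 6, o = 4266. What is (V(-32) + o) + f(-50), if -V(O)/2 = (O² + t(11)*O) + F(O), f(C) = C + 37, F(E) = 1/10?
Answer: 12944/5 ≈ 2588.8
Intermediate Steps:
F(E) = ⅒
f(C) = 37 + C
V(O) = -⅕ - 12*O - 2*O² (V(O) = -2*((O² + 6*O) + ⅒) = -2*(⅒ + O² + 6*O) = -⅕ - 12*O - 2*O²)
(V(-32) + o) + f(-50) = ((-⅕ - 12*(-32) - 2*(-32)²) + 4266) + (37 - 50) = ((-⅕ + 384 - 2*1024) + 4266) - 13 = ((-⅕ + 384 - 2048) + 4266) - 13 = (-8321/5 + 4266) - 13 = 13009/5 - 13 = 12944/5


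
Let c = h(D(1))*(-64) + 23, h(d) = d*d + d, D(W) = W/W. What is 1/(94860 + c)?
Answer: 1/94755 ≈ 1.0554e-5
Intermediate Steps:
D(W) = 1
h(d) = d + d**2 (h(d) = d**2 + d = d + d**2)
c = -105 (c = (1*(1 + 1))*(-64) + 23 = (1*2)*(-64) + 23 = 2*(-64) + 23 = -128 + 23 = -105)
1/(94860 + c) = 1/(94860 - 105) = 1/94755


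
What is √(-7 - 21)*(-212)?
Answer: -424*I*√7 ≈ -1121.8*I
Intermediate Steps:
√(-7 - 21)*(-212) = √(-28)*(-212) = (2*I*√7)*(-212) = -424*I*√7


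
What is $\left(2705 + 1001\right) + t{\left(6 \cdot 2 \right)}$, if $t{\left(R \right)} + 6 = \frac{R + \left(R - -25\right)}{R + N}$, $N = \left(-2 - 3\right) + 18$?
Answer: $\frac{92549}{25} \approx 3702.0$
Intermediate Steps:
$N = 13$ ($N = -5 + 18 = 13$)
$t{\left(R \right)} = -6 + \frac{25 + 2 R}{13 + R}$ ($t{\left(R \right)} = -6 + \frac{R + \left(R - -25\right)}{R + 13} = -6 + \frac{R + \left(R + 25\right)}{13 + R} = -6 + \frac{R + \left(25 + R\right)}{13 + R} = -6 + \frac{25 + 2 R}{13 + R}$)
$\left(2705 + 1001\right) + t{\left(6 \cdot 2 \right)} = \left(2705 + 1001\right) + \frac{-53 - 4 \cdot 6 \cdot 2}{13 + 6 \cdot 2} = 3706 + \frac{-53 - 48}{13 + 12} = 3706 + \frac{-53 - 48}{25} = 3706 + \frac{1}{25} \left(-101\right) = 3706 - \frac{101}{25} = \frac{92549}{25}$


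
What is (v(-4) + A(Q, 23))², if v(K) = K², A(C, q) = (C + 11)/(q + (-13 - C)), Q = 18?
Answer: 9801/64 ≈ 153.14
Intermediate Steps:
A(C, q) = (11 + C)/(-13 + q - C)
(v(-4) + A(Q, 23))² = ((-4)² + (11 + 18)/(-13 + 23 - 1*18))² = (16 + 29/(-13 + 23 - 18))² = (16 + 29/(-8))² = (16 - ⅛*29)² = (16 - 29/8)² = (99/8)² = 9801/64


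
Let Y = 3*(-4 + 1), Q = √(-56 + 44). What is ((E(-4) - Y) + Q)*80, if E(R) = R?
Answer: 400 + 160*I*√3 ≈ 400.0 + 277.13*I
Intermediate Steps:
Q = 2*I*√3 (Q = √(-12) = 2*I*√3 ≈ 3.4641*I)
Y = -9 (Y = 3*(-3) = -9)
((E(-4) - Y) + Q)*80 = ((-4 - 1*(-9)) + 2*I*√3)*80 = ((-4 + 9) + 2*I*√3)*80 = (5 + 2*I*√3)*80 = 400 + 160*I*√3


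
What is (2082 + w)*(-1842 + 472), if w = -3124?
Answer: 1427540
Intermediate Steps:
(2082 + w)*(-1842 + 472) = (2082 - 3124)*(-1842 + 472) = -1042*(-1370) = 1427540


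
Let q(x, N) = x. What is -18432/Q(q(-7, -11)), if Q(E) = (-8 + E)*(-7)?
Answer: -6144/35 ≈ -175.54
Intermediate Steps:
Q(E) = 56 - 7*E
-18432/Q(q(-7, -11)) = -18432/(56 - 7*(-7)) = -18432/(56 + 49) = -18432/105 = -18432*1/105 = -6144/35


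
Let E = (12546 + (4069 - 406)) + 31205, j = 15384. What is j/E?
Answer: 7692/23707 ≈ 0.32446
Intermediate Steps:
E = 47414 (E = (12546 + 3663) + 31205 = 16209 + 31205 = 47414)
j/E = 15384/47414 = 15384*(1/47414) = 7692/23707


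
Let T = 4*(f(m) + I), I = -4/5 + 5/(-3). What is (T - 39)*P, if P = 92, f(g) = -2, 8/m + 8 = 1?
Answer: -78476/15 ≈ -5231.7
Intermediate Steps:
m = -8/7 (m = 8/(-8 + 1) = 8/(-7) = 8*(-⅐) = -8/7 ≈ -1.1429)
I = -37/15 (I = -4*⅕ + 5*(-⅓) = -⅘ - 5/3 = -37/15 ≈ -2.4667)
T = -268/15 (T = 4*(-2 - 37/15) = 4*(-67/15) = -268/15 ≈ -17.867)
(T - 39)*P = (-268/15 - 39)*92 = -853/15*92 = -78476/15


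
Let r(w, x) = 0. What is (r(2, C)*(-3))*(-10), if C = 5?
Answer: 0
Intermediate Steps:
(r(2, C)*(-3))*(-10) = (0*(-3))*(-10) = 0*(-10) = 0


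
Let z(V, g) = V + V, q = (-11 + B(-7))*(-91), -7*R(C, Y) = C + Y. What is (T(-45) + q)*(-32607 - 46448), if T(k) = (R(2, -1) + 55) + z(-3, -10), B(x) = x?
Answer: -933481440/7 ≈ -1.3335e+8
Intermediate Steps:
R(C, Y) = -C/7 - Y/7 (R(C, Y) = -(C + Y)/7 = -C/7 - Y/7)
q = 1638 (q = (-11 - 7)*(-91) = -18*(-91) = 1638)
z(V, g) = 2*V
T(k) = 342/7 (T(k) = ((-⅐*2 - ⅐*(-1)) + 55) + 2*(-3) = ((-2/7 + ⅐) + 55) - 6 = (-⅐ + 55) - 6 = 384/7 - 6 = 342/7)
(T(-45) + q)*(-32607 - 46448) = (342/7 + 1638)*(-32607 - 46448) = (11808/7)*(-79055) = -933481440/7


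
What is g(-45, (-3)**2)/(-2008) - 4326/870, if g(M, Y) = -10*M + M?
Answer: -1506493/291160 ≈ -5.1741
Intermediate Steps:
g(M, Y) = -9*M
g(-45, (-3)**2)/(-2008) - 4326/870 = -9*(-45)/(-2008) - 4326/870 = 405*(-1/2008) - 4326*1/870 = -405/2008 - 721/145 = -1506493/291160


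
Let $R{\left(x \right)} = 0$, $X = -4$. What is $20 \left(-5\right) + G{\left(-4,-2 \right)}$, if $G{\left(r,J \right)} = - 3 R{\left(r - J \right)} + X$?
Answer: $-104$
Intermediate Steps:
$G{\left(r,J \right)} = -4$ ($G{\left(r,J \right)} = \left(-3\right) 0 - 4 = 0 - 4 = -4$)
$20 \left(-5\right) + G{\left(-4,-2 \right)} = 20 \left(-5\right) - 4 = -100 - 4 = -104$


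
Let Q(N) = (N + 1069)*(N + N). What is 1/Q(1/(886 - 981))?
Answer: -9025/203108 ≈ -0.044434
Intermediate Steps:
Q(N) = 2*N*(1069 + N) (Q(N) = (1069 + N)*(2*N) = 2*N*(1069 + N))
1/Q(1/(886 - 981)) = 1/(2*(1069 + 1/(886 - 981))/(886 - 981)) = 1/(2*(1069 + 1/(-95))/(-95)) = 1/(2*(-1/95)*(1069 - 1/95)) = 1/(2*(-1/95)*(101554/95)) = 1/(-203108/9025) = -9025/203108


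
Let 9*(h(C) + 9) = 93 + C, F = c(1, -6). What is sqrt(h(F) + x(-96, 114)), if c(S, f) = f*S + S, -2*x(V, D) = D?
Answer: I*sqrt(506)/3 ≈ 7.4981*I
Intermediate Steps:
x(V, D) = -D/2
c(S, f) = S + S*f (c(S, f) = S*f + S = S + S*f)
F = -5 (F = 1*(1 - 6) = 1*(-5) = -5)
h(C) = 4/3 + C/9 (h(C) = -9 + (93 + C)/9 = -9 + (31/3 + C/9) = 4/3 + C/9)
sqrt(h(F) + x(-96, 114)) = sqrt((4/3 + (1/9)*(-5)) - 1/2*114) = sqrt((4/3 - 5/9) - 57) = sqrt(7/9 - 57) = sqrt(-506/9) = I*sqrt(506)/3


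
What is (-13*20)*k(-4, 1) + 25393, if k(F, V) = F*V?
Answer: 26433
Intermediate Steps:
(-13*20)*k(-4, 1) + 25393 = (-13*20)*(-4*1) + 25393 = -260*(-4) + 25393 = 1040 + 25393 = 26433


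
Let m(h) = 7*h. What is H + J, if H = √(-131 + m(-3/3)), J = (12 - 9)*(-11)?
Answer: -33 + I*√138 ≈ -33.0 + 11.747*I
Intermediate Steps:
J = -33 (J = 3*(-11) = -33)
H = I*√138 (H = √(-131 + 7*(-3/3)) = √(-131 + 7*(-3*⅓)) = √(-131 + 7*(-1)) = √(-131 - 7) = √(-138) = I*√138 ≈ 11.747*I)
H + J = I*√138 - 33 = -33 + I*√138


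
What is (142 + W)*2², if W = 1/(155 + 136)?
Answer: 165292/291 ≈ 568.01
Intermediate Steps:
W = 1/291 ≈ 0.0034364
(142 + W)*2² = (142 + 1/291)*2² = (41323/291)*4 = 165292/291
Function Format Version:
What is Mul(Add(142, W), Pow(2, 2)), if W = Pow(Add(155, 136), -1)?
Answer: Rational(165292, 291) ≈ 568.01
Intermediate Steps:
W = Rational(1, 291) (W = Pow(291, -1) = Rational(1, 291) ≈ 0.0034364)
Mul(Add(142, W), Pow(2, 2)) = Mul(Add(142, Rational(1, 291)), Pow(2, 2)) = Mul(Rational(41323, 291), 4) = Rational(165292, 291)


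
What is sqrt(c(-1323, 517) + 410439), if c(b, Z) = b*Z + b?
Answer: 5*I*sqrt(10995) ≈ 524.29*I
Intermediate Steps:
c(b, Z) = b + Z*b (c(b, Z) = Z*b + b = b + Z*b)
sqrt(c(-1323, 517) + 410439) = sqrt(-1323*(1 + 517) + 410439) = sqrt(-1323*518 + 410439) = sqrt(-685314 + 410439) = sqrt(-274875) = 5*I*sqrt(10995)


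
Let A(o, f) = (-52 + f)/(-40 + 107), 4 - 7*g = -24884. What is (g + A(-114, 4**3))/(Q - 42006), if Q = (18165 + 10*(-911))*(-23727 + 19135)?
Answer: -833790/9760491727 ≈ -8.5425e-5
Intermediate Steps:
g = 24888/7 (g = 4/7 - 1/7*(-24884) = 4/7 + 24884/7 = 24888/7 ≈ 3555.4)
A(o, f) = -52/67 + f/67 (A(o, f) = (-52 + f)/67 = (-52 + f)*(1/67) = -52/67 + f/67)
Q = -41580560 (Q = (18165 - 9110)*(-4592) = 9055*(-4592) = -41580560)
(g + A(-114, 4**3))/(Q - 42006) = (24888/7 + (-52/67 + (1/67)*4**3))/(-41580560 - 42006) = (24888/7 + (-52/67 + (1/67)*64))/(-41622566) = (24888/7 + (-52/67 + 64/67))*(-1/41622566) = (24888/7 + 12/67)*(-1/41622566) = (1667580/469)*(-1/41622566) = -833790/9760491727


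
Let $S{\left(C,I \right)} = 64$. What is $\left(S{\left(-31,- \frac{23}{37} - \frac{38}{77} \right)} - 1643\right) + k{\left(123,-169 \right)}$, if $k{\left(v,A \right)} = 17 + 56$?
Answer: $-1506$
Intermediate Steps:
$k{\left(v,A \right)} = 73$
$\left(S{\left(-31,- \frac{23}{37} - \frac{38}{77} \right)} - 1643\right) + k{\left(123,-169 \right)} = \left(64 - 1643\right) + 73 = -1579 + 73 = -1506$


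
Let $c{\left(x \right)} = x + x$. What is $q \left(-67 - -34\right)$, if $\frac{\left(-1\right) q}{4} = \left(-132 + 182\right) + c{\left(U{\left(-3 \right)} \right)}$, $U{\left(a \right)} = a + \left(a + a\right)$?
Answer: $4224$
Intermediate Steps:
$U{\left(a \right)} = 3 a$ ($U{\left(a \right)} = a + 2 a = 3 a$)
$c{\left(x \right)} = 2 x$
$q = -128$ ($q = - 4 \left(\left(-132 + 182\right) + 2 \cdot 3 \left(-3\right)\right) = - 4 \left(50 + 2 \left(-9\right)\right) = - 4 \left(50 - 18\right) = \left(-4\right) 32 = -128$)
$q \left(-67 - -34\right) = - 128 \left(-67 - -34\right) = - 128 \left(-67 + 34\right) = \left(-128\right) \left(-33\right) = 4224$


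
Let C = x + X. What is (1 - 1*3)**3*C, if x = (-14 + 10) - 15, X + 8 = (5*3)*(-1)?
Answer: 336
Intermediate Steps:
X = -23 (X = -8 + (5*3)*(-1) = -8 + 15*(-1) = -8 - 15 = -23)
x = -19 (x = -4 - 15 = -19)
C = -42 (C = -19 - 23 = -42)
(1 - 1*3)**3*C = (1 - 1*3)**3*(-42) = (1 - 3)**3*(-42) = (-2)**3*(-42) = -8*(-42) = 336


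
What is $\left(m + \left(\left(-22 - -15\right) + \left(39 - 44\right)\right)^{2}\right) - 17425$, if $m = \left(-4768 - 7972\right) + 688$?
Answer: $-29333$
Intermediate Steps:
$m = -12052$ ($m = -12740 + 688 = -12052$)
$\left(m + \left(\left(-22 - -15\right) + \left(39 - 44\right)\right)^{2}\right) - 17425 = \left(-12052 + \left(\left(-22 - -15\right) + \left(39 - 44\right)\right)^{2}\right) - 17425 = \left(-12052 + \left(\left(-22 + 15\right) + \left(39 - 44\right)\right)^{2}\right) - 17425 = \left(-12052 + \left(-7 - 5\right)^{2}\right) - 17425 = \left(-12052 + \left(-12\right)^{2}\right) - 17425 = \left(-12052 + 144\right) - 17425 = -11908 - 17425 = -29333$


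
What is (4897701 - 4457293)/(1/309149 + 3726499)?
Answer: 17018961599/144005429919 ≈ 0.11818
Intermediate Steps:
(4897701 - 4457293)/(1/309149 + 3726499) = 440408/(1/309149 + 3726499) = 440408/(1152043439352/309149) = 440408*(309149/1152043439352) = 17018961599/144005429919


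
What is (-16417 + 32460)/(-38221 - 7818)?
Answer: -16043/46039 ≈ -0.34847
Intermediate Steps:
(-16417 + 32460)/(-38221 - 7818) = 16043/(-46039) = 16043*(-1/46039) = -16043/46039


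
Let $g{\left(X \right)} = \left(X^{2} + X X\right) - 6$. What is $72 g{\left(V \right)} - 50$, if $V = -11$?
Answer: $16942$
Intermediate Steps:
$g{\left(X \right)} = -6 + 2 X^{2}$ ($g{\left(X \right)} = \left(X^{2} + X^{2}\right) - 6 = 2 X^{2} - 6 = -6 + 2 X^{2}$)
$72 g{\left(V \right)} - 50 = 72 \left(-6 + 2 \left(-11\right)^{2}\right) - 50 = 72 \left(-6 + 2 \cdot 121\right) - 50 = 72 \left(-6 + 242\right) - 50 = 72 \cdot 236 - 50 = 16992 - 50 = 16942$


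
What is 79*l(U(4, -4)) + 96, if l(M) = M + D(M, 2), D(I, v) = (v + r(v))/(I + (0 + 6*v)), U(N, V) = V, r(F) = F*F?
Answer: -643/4 ≈ -160.75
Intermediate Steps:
r(F) = F²
D(I, v) = (v + v²)/(I + 6*v) (D(I, v) = (v + v²)/(I + (0 + 6*v)) = (v + v²)/(I + 6*v))
l(M) = M + 6/(12 + M) (l(M) = M + 2*(1 + 2)/(M + 6*2) = M + 2*3/(M + 12) = M + 2*3/(12 + M) = M + 6/(12 + M))
79*l(U(4, -4)) + 96 = 79*((6 - 4*(12 - 4))/(12 - 4)) + 96 = 79*((6 - 4*8)/8) + 96 = 79*((6 - 32)/8) + 96 = 79*((⅛)*(-26)) + 96 = 79*(-13/4) + 96 = -1027/4 + 96 = -643/4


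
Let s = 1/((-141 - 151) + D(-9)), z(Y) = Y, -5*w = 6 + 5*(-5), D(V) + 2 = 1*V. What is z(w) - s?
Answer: 5762/1515 ≈ 3.8033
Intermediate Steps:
D(V) = -2 + V (D(V) = -2 + 1*V = -2 + V)
w = 19/5 (w = -(6 + 5*(-5))/5 = -(6 - 25)/5 = -⅕*(-19) = 19/5 ≈ 3.8000)
s = -1/303 (s = 1/((-141 - 151) + (-2 - 9)) = 1/(-292 - 11) = 1/(-303) = -1/303 ≈ -0.0033003)
z(w) - s = 19/5 - 1*(-1/303) = 19/5 + 1/303 = 5762/1515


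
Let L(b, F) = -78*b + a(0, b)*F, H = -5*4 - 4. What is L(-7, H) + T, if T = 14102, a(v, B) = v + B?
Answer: 14816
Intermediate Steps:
a(v, B) = B + v
H = -24 (H = -20 - 4 = -24)
L(b, F) = -78*b + F*b (L(b, F) = -78*b + (b + 0)*F = -78*b + b*F = -78*b + F*b)
L(-7, H) + T = -7*(-78 - 24) + 14102 = -7*(-102) + 14102 = 714 + 14102 = 14816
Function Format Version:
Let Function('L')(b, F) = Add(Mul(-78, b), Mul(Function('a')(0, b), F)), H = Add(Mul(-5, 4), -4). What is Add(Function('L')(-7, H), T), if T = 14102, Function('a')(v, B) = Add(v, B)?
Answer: 14816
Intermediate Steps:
Function('a')(v, B) = Add(B, v)
H = -24 (H = Add(-20, -4) = -24)
Function('L')(b, F) = Add(Mul(-78, b), Mul(F, b)) (Function('L')(b, F) = Add(Mul(-78, b), Mul(Add(b, 0), F)) = Add(Mul(-78, b), Mul(b, F)) = Add(Mul(-78, b), Mul(F, b)))
Add(Function('L')(-7, H), T) = Add(Mul(-7, Add(-78, -24)), 14102) = Add(Mul(-7, -102), 14102) = Add(714, 14102) = 14816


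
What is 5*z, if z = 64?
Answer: 320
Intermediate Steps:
5*z = 5*64 = 320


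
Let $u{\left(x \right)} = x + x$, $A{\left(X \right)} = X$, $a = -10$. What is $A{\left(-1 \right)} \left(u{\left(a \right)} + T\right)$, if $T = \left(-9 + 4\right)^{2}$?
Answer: $-5$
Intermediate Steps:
$u{\left(x \right)} = 2 x$
$T = 25$ ($T = \left(-5\right)^{2} = 25$)
$A{\left(-1 \right)} \left(u{\left(a \right)} + T\right) = - (2 \left(-10\right) + 25) = - (-20 + 25) = \left(-1\right) 5 = -5$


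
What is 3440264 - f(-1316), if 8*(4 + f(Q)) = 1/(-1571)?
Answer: 43237288225/12568 ≈ 3.4403e+6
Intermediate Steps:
f(Q) = -50273/12568 (f(Q) = -4 + (⅛)/(-1571) = -4 + (⅛)*(-1/1571) = -4 - 1/12568 = -50273/12568)
3440264 - f(-1316) = 3440264 - 1*(-50273/12568) = 3440264 + 50273/12568 = 43237288225/12568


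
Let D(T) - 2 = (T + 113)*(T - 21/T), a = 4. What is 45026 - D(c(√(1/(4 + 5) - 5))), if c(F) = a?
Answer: 180681/4 ≈ 45170.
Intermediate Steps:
c(F) = 4
D(T) = 2 + (113 + T)*(T - 21/T) (D(T) = 2 + (T + 113)*(T - 21/T) = 2 + (113 + T)*(T - 21/T))
45026 - D(c(√(1/(4 + 5) - 5))) = 45026 - (-19 + 4² - 2373/4 + 113*4) = 45026 - (-19 + 16 - 2373*¼ + 452) = 45026 - (-19 + 16 - 2373/4 + 452) = 45026 - 1*(-577/4) = 45026 + 577/4 = 180681/4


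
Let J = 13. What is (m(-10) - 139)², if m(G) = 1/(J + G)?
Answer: 173056/9 ≈ 19228.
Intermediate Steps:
m(G) = 1/(13 + G)
(m(-10) - 139)² = (1/(13 - 10) - 139)² = (1/3 - 139)² = (⅓ - 139)² = (-416/3)² = 173056/9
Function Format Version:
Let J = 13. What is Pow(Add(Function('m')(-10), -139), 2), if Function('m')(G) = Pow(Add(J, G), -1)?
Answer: Rational(173056, 9) ≈ 19228.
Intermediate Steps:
Function('m')(G) = Pow(Add(13, G), -1)
Pow(Add(Function('m')(-10), -139), 2) = Pow(Add(Pow(Add(13, -10), -1), -139), 2) = Pow(Add(Pow(3, -1), -139), 2) = Pow(Add(Rational(1, 3), -139), 2) = Pow(Rational(-416, 3), 2) = Rational(173056, 9)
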